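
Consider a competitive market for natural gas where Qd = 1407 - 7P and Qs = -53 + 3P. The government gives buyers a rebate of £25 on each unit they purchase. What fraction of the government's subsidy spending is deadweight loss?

Pre-subsidy: 1407 - 7P = -53 + 3P gives P* = 146, Q* = 385.
With the rebate, buyers effectively pay Pb = Ps − 25, where Ps is the price sellers receive.
Demand in terms of Ps becomes Qd = 1407 − 7(Ps − 25) = 1582 - 7Ps. Setting this equal to supply: 1582 - 7Ps = -53 + 3Ps, so Ps = 163.5.
Buyers pay Pb = 163.5 − 25 = 138.5; Q' = -53 + 3·163.5 = 437.5.
ΔCS = ½(385 + 437.5)(146 − 138.5) = 3084.375; ΔPS = ½(385 + 437.5)(163.5 − 146) = 7196.875.
Government spending = 25 × 437.5 = 10937.5.
DWL = ½ × 25 × (437.5 − 385) = 656.25; fraction = 656.25 / 10937.5 = 0.06.

DWL / government spending = 0.06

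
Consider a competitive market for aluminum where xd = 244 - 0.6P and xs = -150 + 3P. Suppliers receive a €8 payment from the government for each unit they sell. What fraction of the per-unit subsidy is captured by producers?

Producer share = 1/6

Pre-subsidy: 244 - 0.6P = -150 + 3P gives P* = 985/9, x* = 535/3.
With the subsidy, sellers receive Ps = Pb + 8 for each unit, where Pb is the price buyers pay.
Supply in terms of Pb becomes xs = -150 + 3(Pb + 8) = -126 + 3Pb. Setting this equal to demand: 244 - 0.6Pb = -126 + 3Pb, so Pb = 925/9.
Sellers receive Ps = 925/9 + 8 = 997/9; x' = 244 − 0.6·(925/9) = 547/3.
Buyers' price falls by P* − Pb = 985/9 − 925/9 = 20/3; sellers' price rises by Ps − P* = 997/9 − 985/9 = 4/3.
So producers capture (4/3)/8 = 1/6 of each unit of subsidy.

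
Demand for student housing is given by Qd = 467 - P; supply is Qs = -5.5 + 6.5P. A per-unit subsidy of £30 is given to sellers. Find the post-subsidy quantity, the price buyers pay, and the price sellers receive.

Q' = 430; buyers pay £37; sellers receive £67

Pre-subsidy: 467 - P = -5.5 + 6.5P gives P* = 63, Q* = 404.
With the subsidy, sellers receive Ps = Pb + 30 for each unit, where Pb is the price buyers pay.
Supply in terms of Pb becomes Qs = -5.5 + 6.5(Pb + 30) = 189.5 + 6.5Pb. Setting this equal to demand: 467 - Pb = 189.5 + 6.5Pb, so Pb = 37.
Sellers receive Ps = 37 + 30 = 67; Q' = 467 − 1·37 = 430.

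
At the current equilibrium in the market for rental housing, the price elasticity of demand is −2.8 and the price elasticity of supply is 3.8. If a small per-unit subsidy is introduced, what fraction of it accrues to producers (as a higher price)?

Producer share = 14/33

For a small subsidy around the equilibrium, the benefit split depends on the relative slopes, which at a point are proportional to the elasticities.
Buyer share = εs/(εs + |εd|) = 3.8/(3.8 + 2.8) = 19/33; seller share = |εd|/(εs + |εd|) = 14/33.
So producers capture 14/33 of the subsidy.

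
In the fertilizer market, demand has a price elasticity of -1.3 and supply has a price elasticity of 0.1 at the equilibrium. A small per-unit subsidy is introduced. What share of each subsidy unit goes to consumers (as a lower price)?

For a small subsidy around the equilibrium, the benefit split depends on the relative slopes, which at a point are proportional to the elasticities.
Buyer share = εs/(εs + |εd|) = 0.1/(0.1 + 1.3) = 1/14; seller share = |εd|/(εs + |εd|) = 13/14.

Consumer share = 1/14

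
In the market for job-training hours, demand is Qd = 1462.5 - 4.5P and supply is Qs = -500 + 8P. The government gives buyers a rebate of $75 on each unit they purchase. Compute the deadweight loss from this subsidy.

Pre-subsidy: 1462.5 - 4.5P = -500 + 8P gives P* = 157, Q* = 756.
With the rebate, buyers effectively pay Pb = Ps − 75, where Ps is the price sellers receive.
Demand in terms of Ps becomes Qd = 1462.5 − 4.5(Ps − 75) = 1800 - 4.5Ps. Setting this equal to supply: 1800 - 4.5Ps = -500 + 8Ps, so Ps = 184.
Buyers pay Pb = 184 − 75 = 109; Q' = -500 + 8·184 = 972.
The subsidy expands output by 972 − 756 = 216 past the efficient level; on those units the gap between marginal cost and willingness to pay runs from 0 up to 75.
DWL = ½ × 75 × 216 = 8100.

Deadweight loss = $8100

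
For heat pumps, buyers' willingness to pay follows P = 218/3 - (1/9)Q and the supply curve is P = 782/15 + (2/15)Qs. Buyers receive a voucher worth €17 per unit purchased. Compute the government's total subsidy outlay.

Pre-subsidy: 218/3 - (1/9)Q = 782/15 + (2/15)Q gives Q* = 84 and P* = 190/3.
With the rebate, buyers effectively pay Pb = Ps − 17, where Ps is the price sellers receive.
On the curves, Pb = 218/3 - (1/9)Q and Ps = 782/15 + (2/15)Q; the wedge Ps − Pb = 17 gives 782/15 + (2/15)Q − (218/3 - (1/9)Q) = 17, so Q' = 1689/11.
Then Pb = 218/3 − (1/9)·(1689/11) = 1835/33 and Ps = 782/15 + (2/15)·(1689/11) = 2396/33.
Government outlay = subsidy × quantity = 17 × 1689/11 = 28713/11.

Government cost = 28713/11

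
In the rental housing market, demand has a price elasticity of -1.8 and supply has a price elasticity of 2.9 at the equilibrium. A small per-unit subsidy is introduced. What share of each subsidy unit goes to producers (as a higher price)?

Producer share = 18/47

For a small subsidy around the equilibrium, the benefit split depends on the relative slopes, which at a point are proportional to the elasticities.
Buyer share = εs/(εs + |εd|) = 2.9/(2.9 + 1.8) = 29/47; seller share = |εd|/(εs + |εd|) = 18/47.
So producers capture 18/47 of the subsidy.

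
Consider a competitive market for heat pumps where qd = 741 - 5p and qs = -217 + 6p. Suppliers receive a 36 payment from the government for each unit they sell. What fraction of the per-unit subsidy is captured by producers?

Producer share = 5/11

Pre-subsidy: 741 - 5p = -217 + 6p gives p* = 958/11, q* = 3361/11.
With the subsidy, sellers receive ps = pb + 36 for each unit, where pb is the price buyers pay.
Supply in terms of pb becomes qs = -217 + 6(pb + 36) = -1 + 6pb. Setting this equal to demand: 741 - 5pb = -1 + 6pb, so pb = 742/11.
Sellers receive ps = 742/11 + 36 = 1138/11; q' = 741 − 5·(742/11) = 4441/11.
Buyers' price falls by p* − pb = 958/11 − 742/11 = 216/11; sellers' price rises by ps − p* = 1138/11 − 958/11 = 180/11.
So producers capture (180/11)/36 = 5/11 of each unit of subsidy.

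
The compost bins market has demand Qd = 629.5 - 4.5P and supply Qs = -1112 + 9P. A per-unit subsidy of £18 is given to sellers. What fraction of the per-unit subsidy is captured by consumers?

Pre-subsidy: 629.5 - 4.5P = -1112 + 9P gives P* = 129, Q* = 49.
With the subsidy, sellers receive Ps = Pb + 18 for each unit, where Pb is the price buyers pay.
Supply in terms of Pb becomes Qs = -1112 + 9(Pb + 18) = -950 + 9Pb. Setting this equal to demand: 629.5 - 4.5Pb = -950 + 9Pb, so Pb = 117.
Sellers receive Ps = 117 + 18 = 135; Q' = 629.5 − 4.5·117 = 103.
Buyers' price falls by P* − Pb = 129 − 117 = 12; sellers' price rises by Ps − P* = 135 − 129 = 6.
So consumers capture 12/18 = 2/3 of each unit of subsidy.

Consumer share = 2/3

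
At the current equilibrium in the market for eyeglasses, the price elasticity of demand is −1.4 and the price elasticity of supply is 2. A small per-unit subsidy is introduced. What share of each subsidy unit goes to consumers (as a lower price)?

Consumer share = 10/17

For a small subsidy around the equilibrium, the benefit split depends on the relative slopes, which at a point are proportional to the elasticities.
Buyer share = εs/(εs + |εd|) = 2/(2 + 1.4) = 10/17; seller share = |εd|/(εs + |εd|) = 7/17.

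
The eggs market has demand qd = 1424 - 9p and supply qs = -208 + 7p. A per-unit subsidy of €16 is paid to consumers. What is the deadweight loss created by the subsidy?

Deadweight loss = €504

Pre-subsidy: 1424 - 9p = -208 + 7p gives p* = 102, q* = 506.
With the rebate, buyers effectively pay pb = ps − 16, where ps is the price sellers receive.
Demand in terms of ps becomes qd = 1424 − 9(ps − 16) = 1568 - 9ps. Setting this equal to supply: 1568 - 9ps = -208 + 7ps, so ps = 111.
Buyers pay pb = 111 − 16 = 95; q' = -208 + 7·111 = 569.
The subsidy expands output by 569 − 506 = 63 past the efficient level; on those units the gap between marginal cost and willingness to pay runs from 0 up to 16.
DWL = ½ × 16 × 63 = 504.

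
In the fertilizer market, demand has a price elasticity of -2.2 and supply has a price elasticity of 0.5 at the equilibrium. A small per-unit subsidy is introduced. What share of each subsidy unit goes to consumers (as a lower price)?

For a small subsidy around the equilibrium, the benefit split depends on the relative slopes, which at a point are proportional to the elasticities.
Buyer share = εs/(εs + |εd|) = 0.5/(0.5 + 2.2) = 5/27; seller share = |εd|/(εs + |εd|) = 22/27.

Consumer share = 5/27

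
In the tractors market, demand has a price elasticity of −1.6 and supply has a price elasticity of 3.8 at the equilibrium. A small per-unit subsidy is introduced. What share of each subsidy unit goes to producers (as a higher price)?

Producer share = 8/27

For a small subsidy around the equilibrium, the benefit split depends on the relative slopes, which at a point are proportional to the elasticities.
Buyer share = εs/(εs + |εd|) = 3.8/(3.8 + 1.6) = 19/27; seller share = |εd|/(εs + |εd|) = 8/27.
So producers capture 8/27 of the subsidy.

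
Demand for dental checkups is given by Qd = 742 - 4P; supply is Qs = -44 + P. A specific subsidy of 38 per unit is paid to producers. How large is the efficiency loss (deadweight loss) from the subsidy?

Pre-subsidy: 742 - 4P = -44 + P gives P* = 157.2, Q* = 113.2.
With the subsidy, sellers receive Ps = Pb + 38 for each unit, where Pb is the price buyers pay.
Supply in terms of Pb becomes Qs = -44 + 1(Pb + 38) = -6 + Pb. Setting this equal to demand: 742 - 4Pb = -6 + Pb, so Pb = 149.6.
Sellers receive Ps = 149.6 + 38 = 187.6; Q' = 742 − 4·149.6 = 143.6.
The subsidy expands output by 143.6 − 113.2 = 30.4 past the efficient level; on those units the gap between marginal cost and willingness to pay runs from 0 up to 38.
DWL = ½ × 38 × 30.4 = 577.6.

Deadweight loss = 577.6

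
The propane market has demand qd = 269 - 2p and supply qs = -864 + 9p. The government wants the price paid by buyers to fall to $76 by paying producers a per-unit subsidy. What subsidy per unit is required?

Required subsidy s = $33 per unit

At a buyer price of 76, quantity demanded is 269 − 2·76 = 117.
Sellers supply 117 only when they receive ps with -864 + 9·ps = 117, i.e. ps = 109.
s = ps − pb = 109 − 76 = 33.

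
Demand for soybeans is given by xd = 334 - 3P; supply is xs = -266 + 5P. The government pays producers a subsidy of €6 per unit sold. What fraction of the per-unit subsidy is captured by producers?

Pre-subsidy: 334 - 3P = -266 + 5P gives P* = 75, x* = 109.
With the subsidy, sellers receive Ps = Pb + 6 for each unit, where Pb is the price buyers pay.
Supply in terms of Pb becomes xs = -266 + 5(Pb + 6) = -236 + 5Pb. Setting this equal to demand: 334 - 3Pb = -236 + 5Pb, so Pb = 71.25.
Sellers receive Ps = 71.25 + 6 = 77.25; x' = 334 − 3·71.25 = 120.25.
Buyers' price falls by P* − Pb = 75 − 71.25 = 3.75; sellers' price rises by Ps − P* = 77.25 − 75 = 2.25.
So producers capture 2.25/6 = 0.375 of each unit of subsidy.

Producer share = 0.375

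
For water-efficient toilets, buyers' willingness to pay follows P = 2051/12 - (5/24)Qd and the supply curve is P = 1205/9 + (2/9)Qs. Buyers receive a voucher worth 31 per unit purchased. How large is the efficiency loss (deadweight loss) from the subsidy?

Deadweight loss = 1116

Pre-subsidy: 2051/12 - (5/24)Q = 1205/9 + (2/9)Q gives Q* = 86 and P* = 153.
With the rebate, buyers effectively pay Pb = Ps − 31, where Ps is the price sellers receive.
On the curves, Pb = 2051/12 - (5/24)Q and Ps = 1205/9 + (2/9)Q; the wedge Ps − Pb = 31 gives 1205/9 + (2/9)Q − (2051/12 - (5/24)Q) = 31, so Q' = 158.
Then Pb = 2051/12 − (5/24)·158 = 138 and Ps = 1205/9 + (2/9)·158 = 169.
The subsidy expands output by 158 − 86 = 72 past the efficient level; on those units the gap between marginal cost and willingness to pay runs from 0 up to 31.
DWL = ½ × 31 × 72 = 1116.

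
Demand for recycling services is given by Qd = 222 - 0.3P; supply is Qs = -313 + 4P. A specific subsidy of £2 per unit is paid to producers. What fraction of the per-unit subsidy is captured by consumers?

Pre-subsidy: 222 - 0.3P = -313 + 4P gives P* = 5350/43, Q* = 7941/43.
With the subsidy, sellers receive Ps = Pb + 2 for each unit, where Pb is the price buyers pay.
Supply in terms of Pb becomes Qs = -313 + 4(Pb + 2) = -305 + 4Pb. Setting this equal to demand: 222 - 0.3Pb = -305 + 4Pb, so Pb = 5270/43.
Sellers receive Ps = 5270/43 + 2 = 5356/43; Q' = 222 − 0.3·(5270/43) = 7965/43.
Buyers' price falls by P* − Pb = 5350/43 − 5270/43 = 80/43; sellers' price rises by Ps − P* = 5356/43 − 5350/43 = 6/43.
So consumers capture (80/43)/2 = 40/43 of each unit of subsidy.

Consumer share = 40/43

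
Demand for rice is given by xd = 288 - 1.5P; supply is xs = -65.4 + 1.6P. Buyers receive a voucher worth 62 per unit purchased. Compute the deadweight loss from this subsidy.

Pre-subsidy: 288 - 1.5P = -65.4 + 1.6P gives P* = 114, x* = 117.
With the rebate, buyers effectively pay Pb = Ps − 62, where Ps is the price sellers receive.
Demand in terms of Ps becomes xd = 288 − 1.5(Ps − 62) = 381 - 1.5Ps. Setting this equal to supply: 381 - 1.5Ps = -65.4 + 1.6Ps, so Ps = 144.
Buyers pay Pb = 144 − 62 = 82; x' = -65.4 + 1.6·144 = 165.
The subsidy expands output by 165 − 117 = 48 past the efficient level; on those units the gap between marginal cost and willingness to pay runs from 0 up to 62.
DWL = ½ × 62 × 48 = 1488.

Deadweight loss = 1488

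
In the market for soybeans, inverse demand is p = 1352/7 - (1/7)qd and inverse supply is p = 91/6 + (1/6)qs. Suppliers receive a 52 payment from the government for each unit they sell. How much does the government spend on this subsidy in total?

Pre-subsidy: 1352/7 - (1/7)q = 91/6 + (1/6)q gives q* = 575 and p* = 111.
With the subsidy, sellers receive ps = pb + 52 for each unit, where pb is the price buyers pay.
On the curves, pb = 1352/7 - (1/7)q and ps = 91/6 + (1/6)q; the wedge ps − pb = 52 gives 91/6 + (1/6)q − (1352/7 - (1/7)q) = 52, so q' = 743.
Then pb = 1352/7 − (1/7)·743 = 87 and ps = 91/6 + (1/6)·743 = 139.
Government outlay = subsidy × quantity = 52 × 743 = 38636.

Government cost = 38636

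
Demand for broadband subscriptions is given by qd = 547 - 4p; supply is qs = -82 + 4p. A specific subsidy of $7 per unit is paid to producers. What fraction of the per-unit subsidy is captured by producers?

Pre-subsidy: 547 - 4p = -82 + 4p gives p* = 78.625, q* = 232.5.
With the subsidy, sellers receive ps = pb + 7 for each unit, where pb is the price buyers pay.
Supply in terms of pb becomes qs = -82 + 4(pb + 7) = -54 + 4pb. Setting this equal to demand: 547 - 4pb = -54 + 4pb, so pb = 75.125.
Sellers receive ps = 75.125 + 7 = 82.125; q' = 547 − 4·75.125 = 246.5.
Buyers' price falls by p* − pb = 78.625 − 75.125 = 3.5; sellers' price rises by ps − p* = 82.125 − 78.625 = 3.5.
So producers capture 3.5/7 = 0.5 of each unit of subsidy.

Producer share = 0.5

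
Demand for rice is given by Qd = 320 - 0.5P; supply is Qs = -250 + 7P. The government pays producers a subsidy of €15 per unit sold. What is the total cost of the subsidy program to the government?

Pre-subsidy: 320 - 0.5P = -250 + 7P gives P* = 76, Q* = 282.
With the subsidy, sellers receive Ps = Pb + 15 for each unit, where Pb is the price buyers pay.
Supply in terms of Pb becomes Qs = -250 + 7(Pb + 15) = -145 + 7Pb. Setting this equal to demand: 320 - 0.5Pb = -145 + 7Pb, so Pb = 62.
Sellers receive Ps = 62 + 15 = 77; Q' = 320 − 0.5·62 = 289.
Government outlay = subsidy × quantity = 15 × 289 = 4335.

Government cost = €4335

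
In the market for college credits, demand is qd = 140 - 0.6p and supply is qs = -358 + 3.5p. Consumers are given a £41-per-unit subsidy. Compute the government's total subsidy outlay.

Pre-subsidy: 140 - 0.6p = -358 + 3.5p gives p* = 4980/41, q* = 2752/41.
With the rebate, buyers effectively pay pb = ps − 41, where ps is the price sellers receive.
Demand in terms of ps becomes qd = 140 − 0.6(ps − 41) = 164.6 - 0.6ps. Setting this equal to supply: 164.6 - 0.6ps = -358 + 3.5ps, so ps = 5226/41.
Buyers pay pb = 5226/41 − 41 = 3545/41; q' = -358 + 3.5·(5226/41) = 3613/41.
Government outlay = subsidy × quantity = 41 × 3613/41 = 3613.

Government cost = £3613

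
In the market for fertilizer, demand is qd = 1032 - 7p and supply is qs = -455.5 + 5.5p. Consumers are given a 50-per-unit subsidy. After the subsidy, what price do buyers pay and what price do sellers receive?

Buyers pay 97; sellers receive 147

Pre-subsidy: 1032 - 7p = -455.5 + 5.5p gives p* = 119, q* = 199.
With the rebate, buyers effectively pay pb = ps − 50, where ps is the price sellers receive.
Demand in terms of ps becomes qd = 1032 − 7(ps − 50) = 1382 - 7ps. Setting this equal to supply: 1382 - 7ps = -455.5 + 5.5ps, so ps = 147.
Buyers pay pb = 147 − 50 = 97; q' = -455.5 + 5.5·147 = 353.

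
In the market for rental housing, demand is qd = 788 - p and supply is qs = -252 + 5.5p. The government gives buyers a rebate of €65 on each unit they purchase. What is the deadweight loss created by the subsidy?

Pre-subsidy: 788 - p = -252 + 5.5p gives p* = 160, q* = 628.
With the rebate, buyers effectively pay pb = ps − 65, where ps is the price sellers receive.
Demand in terms of ps becomes qd = 788 − 1(ps − 65) = 853 - ps. Setting this equal to supply: 853 - ps = -252 + 5.5ps, so ps = 170.
Buyers pay pb = 170 − 65 = 105; q' = -252 + 5.5·170 = 683.
The subsidy expands output by 683 − 628 = 55 past the efficient level; on those units the gap between marginal cost and willingness to pay runs from 0 up to 65.
DWL = ½ × 65 × 55 = 1787.5.

Deadweight loss = €1787.5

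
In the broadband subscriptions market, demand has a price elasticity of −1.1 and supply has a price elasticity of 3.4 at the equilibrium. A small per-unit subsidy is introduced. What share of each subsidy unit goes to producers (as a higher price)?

Producer share = 11/45

For a small subsidy around the equilibrium, the benefit split depends on the relative slopes, which at a point are proportional to the elasticities.
Buyer share = εs/(εs + |εd|) = 3.4/(3.4 + 1.1) = 34/45; seller share = |εd|/(εs + |εd|) = 11/45.
So producers capture 11/45 of the subsidy.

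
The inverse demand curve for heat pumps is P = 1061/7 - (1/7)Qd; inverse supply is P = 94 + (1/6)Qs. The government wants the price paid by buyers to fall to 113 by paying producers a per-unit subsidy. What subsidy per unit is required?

Required subsidy s = 26 per unit

At a buyer price of 113, quantity demanded is 1061 − 7·113 = 270.
Sellers supply 270 only when they receive Ps = 94 + (1/6)·270 = 139.
s = Ps − Pb = 139 − 113 = 26.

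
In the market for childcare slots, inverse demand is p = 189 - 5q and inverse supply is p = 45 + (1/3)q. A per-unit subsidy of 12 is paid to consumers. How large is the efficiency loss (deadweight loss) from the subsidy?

Deadweight loss = 13.5

Pre-subsidy: 189 - 5q = 45 + (1/3)q gives q* = 27 and p* = 54.
With the rebate, buyers effectively pay pb = ps − 12, where ps is the price sellers receive.
On the curves, pb = 189 - 5q and ps = 45 + (1/3)q; the wedge ps − pb = 12 gives 45 + (1/3)q − (189 - 5q) = 12, so q' = 29.25.
Then pb = 189 − 5·29.25 = 42.75 and ps = 45 + (1/3)·29.25 = 54.75.
The subsidy expands output by 29.25 − 27 = 2.25 past the efficient level; on those units the gap between marginal cost and willingness to pay runs from 0 up to 12.
DWL = ½ × 12 × 2.25 = 13.5.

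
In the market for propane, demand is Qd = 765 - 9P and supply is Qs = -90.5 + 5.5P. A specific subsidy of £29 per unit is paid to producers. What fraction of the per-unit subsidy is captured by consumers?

Consumer share = 11/29

Pre-subsidy: 765 - 9P = -90.5 + 5.5P gives P* = 59, Q* = 234.
With the subsidy, sellers receive Ps = Pb + 29 for each unit, where Pb is the price buyers pay.
Supply in terms of Pb becomes Qs = -90.5 + 5.5(Pb + 29) = 69 + 5.5Pb. Setting this equal to demand: 765 - 9Pb = 69 + 5.5Pb, so Pb = 48.
Sellers receive Ps = 48 + 29 = 77; Q' = 765 − 9·48 = 333.
Buyers' price falls by P* − Pb = 59 − 48 = 11; sellers' price rises by Ps − P* = 77 − 59 = 18.
So consumers capture 11/29 = 11/29 of each unit of subsidy.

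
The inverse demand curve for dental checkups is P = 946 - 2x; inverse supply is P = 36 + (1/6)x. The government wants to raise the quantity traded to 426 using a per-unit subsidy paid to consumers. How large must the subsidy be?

At x = 426, from the demand curve buyers pay Pb = 946 − 2·426 = 94; from the supply curve sellers need Ps = 36 + (1/6)·426 = 107.
The subsidy must fill the gap: s = Ps − Pb = 107 − 94 = 13.

Required subsidy s = 13 per unit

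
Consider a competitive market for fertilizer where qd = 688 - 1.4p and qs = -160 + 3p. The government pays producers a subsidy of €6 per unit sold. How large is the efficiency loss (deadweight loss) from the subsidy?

Deadweight loss = 189/11

Pre-subsidy: 688 - 1.4p = -160 + 3p gives p* = 2120/11, q* = 4600/11.
With the subsidy, sellers receive ps = pb + 6 for each unit, where pb is the price buyers pay.
Supply in terms of pb becomes qs = -160 + 3(pb + 6) = -142 + 3pb. Setting this equal to demand: 688 - 1.4pb = -142 + 3pb, so pb = 2075/11.
Sellers receive ps = 2075/11 + 6 = 2141/11; q' = 688 − 1.4·(2075/11) = 4663/11.
The subsidy expands output by 4663/11 − 4600/11 = 63/11 past the efficient level; on those units the gap between marginal cost and willingness to pay runs from 0 up to 6.
DWL = ½ × 6 × 63/11 = 189/11.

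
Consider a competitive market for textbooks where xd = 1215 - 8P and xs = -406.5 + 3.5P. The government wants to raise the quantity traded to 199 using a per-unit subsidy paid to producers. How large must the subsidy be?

At x = 199, invert demand for the buyer price: Pb = (1215 − 199)/8 = 127; invert supply for the seller price: Ps = (199 − (-406.5))/3.5 = 173.
The subsidy must fill the gap: s = Ps − Pb = 173 − 127 = 46.

Required subsidy s = 46 per unit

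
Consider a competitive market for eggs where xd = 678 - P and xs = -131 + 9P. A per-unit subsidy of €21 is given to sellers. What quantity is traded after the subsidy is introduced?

x' = 616

Pre-subsidy: 678 - P = -131 + 9P gives P* = 80.9, x* = 597.1.
With the subsidy, sellers receive Ps = Pb + 21 for each unit, where Pb is the price buyers pay.
Supply in terms of Pb becomes xs = -131 + 9(Pb + 21) = 58 + 9Pb. Setting this equal to demand: 678 - Pb = 58 + 9Pb, so Pb = 62.
Sellers receive Ps = 62 + 21 = 83; x' = 678 − 1·62 = 616.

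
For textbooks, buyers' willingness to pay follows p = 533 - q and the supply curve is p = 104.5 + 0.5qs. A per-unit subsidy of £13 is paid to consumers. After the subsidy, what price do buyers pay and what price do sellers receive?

Buyers pay 716/3; sellers receive 755/3

Pre-subsidy: 533 - q = 104.5 + 0.5q gives q* = 857/3 and p* = 742/3.
With the rebate, buyers effectively pay pb = ps − 13, where ps is the price sellers receive.
On the curves, pb = 533 - q and ps = 104.5 + 0.5q; the wedge ps − pb = 13 gives 104.5 + 0.5q − (533 - q) = 13, so q' = 883/3.
Then pb = 533 − 1·(883/3) = 716/3 and ps = 104.5 + 0.5·(883/3) = 755/3.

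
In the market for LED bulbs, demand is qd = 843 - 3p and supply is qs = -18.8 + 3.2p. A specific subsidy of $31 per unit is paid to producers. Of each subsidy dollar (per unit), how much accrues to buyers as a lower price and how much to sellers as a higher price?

Buyers gain $16 per unit; sellers gain $15 per unit

Pre-subsidy: 843 - 3p = -18.8 + 3.2p gives p* = 139, q* = 426.
With the subsidy, sellers receive ps = pb + 31 for each unit, where pb is the price buyers pay.
Supply in terms of pb becomes qs = -18.8 + 3.2(pb + 31) = 80.4 + 3.2pb. Setting this equal to demand: 843 - 3pb = 80.4 + 3.2pb, so pb = 123.
Sellers receive ps = 123 + 31 = 154; q' = 843 − 3·123 = 474.
Buyers' price falls by p* − pb = 139 − 123 = 16; sellers' price rises by ps − p* = 154 − 139 = 15.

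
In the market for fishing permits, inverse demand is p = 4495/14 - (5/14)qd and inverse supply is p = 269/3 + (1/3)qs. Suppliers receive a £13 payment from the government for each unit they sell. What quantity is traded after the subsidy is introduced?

q' = 10265/29

Pre-subsidy: 4495/14 - (5/14)q = 269/3 + (1/3)q gives q* = 9719/29 and p* = 5840/29.
With the subsidy, sellers receive ps = pb + 13 for each unit, where pb is the price buyers pay.
On the curves, pb = 4495/14 - (5/14)q and ps = 269/3 + (1/3)q; the wedge ps − pb = 13 gives 269/3 + (1/3)q − (4495/14 - (5/14)q) = 13, so q' = 10265/29.
Then pb = 4495/14 − (5/14)·(10265/29) = 5645/29 and ps = 269/3 + (1/3)·(10265/29) = 6022/29.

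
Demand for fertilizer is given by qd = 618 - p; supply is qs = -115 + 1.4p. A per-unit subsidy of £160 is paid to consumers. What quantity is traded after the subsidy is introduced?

Pre-subsidy: 618 - p = -115 + 1.4p gives p* = 3665/12, q* = 3751/12.
With the rebate, buyers effectively pay pb = ps − 160, where ps is the price sellers receive.
Demand in terms of ps becomes qd = 618 − 1(ps − 160) = 778 - ps. Setting this equal to supply: 778 - ps = -115 + 1.4ps, so ps = 4465/12.
Buyers pay pb = 4465/12 − 160 = 2545/12; q' = -115 + 1.4·(4465/12) = 4871/12.

q' = 4871/12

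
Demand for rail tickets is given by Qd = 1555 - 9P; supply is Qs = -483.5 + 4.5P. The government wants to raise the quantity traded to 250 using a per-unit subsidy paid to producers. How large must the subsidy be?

At Q = 250, invert demand for the buyer price: Pb = (1555 − 250)/9 = 145; invert supply for the seller price: Ps = (250 − (-483.5))/4.5 = 163.
The subsidy must fill the gap: s = Ps − Pb = 163 − 145 = 18.

Required subsidy s = 18 per unit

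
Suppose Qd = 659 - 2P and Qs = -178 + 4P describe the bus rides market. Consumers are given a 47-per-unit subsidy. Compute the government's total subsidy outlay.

Government cost = 62416/3

Pre-subsidy: 659 - 2P = -178 + 4P gives P* = 139.5, Q* = 380.
With the rebate, buyers effectively pay Pb = Ps − 47, where Ps is the price sellers receive.
Demand in terms of Ps becomes Qd = 659 − 2(Ps − 47) = 753 - 2Ps. Setting this equal to supply: 753 - 2Ps = -178 + 4Ps, so Ps = 931/6.
Buyers pay Pb = 931/6 − 47 = 649/6; Q' = -178 + 4·(931/6) = 1328/3.
Government outlay = subsidy × quantity = 47 × 1328/3 = 62416/3.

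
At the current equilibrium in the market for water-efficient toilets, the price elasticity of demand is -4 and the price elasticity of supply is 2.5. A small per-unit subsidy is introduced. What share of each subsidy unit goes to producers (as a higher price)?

Producer share = 8/13

For a small subsidy around the equilibrium, the benefit split depends on the relative slopes, which at a point are proportional to the elasticities.
Buyer share = εs/(εs + |εd|) = 2.5/(2.5 + 4) = 5/13; seller share = |εd|/(εs + |εd|) = 8/13.
So producers capture 8/13 of the subsidy.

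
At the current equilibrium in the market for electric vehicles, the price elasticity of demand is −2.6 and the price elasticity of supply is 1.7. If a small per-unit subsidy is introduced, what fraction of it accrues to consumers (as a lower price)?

For a small subsidy around the equilibrium, the benefit split depends on the relative slopes, which at a point are proportional to the elasticities.
Buyer share = εs/(εs + |εd|) = 1.7/(1.7 + 2.6) = 17/43; seller share = |εd|/(εs + |εd|) = 26/43.

Consumer share = 17/43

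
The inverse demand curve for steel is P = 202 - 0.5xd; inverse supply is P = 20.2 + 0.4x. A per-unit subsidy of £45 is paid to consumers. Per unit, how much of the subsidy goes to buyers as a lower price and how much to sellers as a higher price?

Buyers gain £25 per unit; sellers gain £20 per unit

Pre-subsidy: 202 - 0.5x = 20.2 + 0.4x gives x* = 202 and P* = 101.
With the rebate, buyers effectively pay Pb = Ps − 45, where Ps is the price sellers receive.
On the curves, Pb = 202 - 0.5x and Ps = 20.2 + 0.4x; the wedge Ps − Pb = 45 gives 20.2 + 0.4x − (202 - 0.5x) = 45, so x' = 252.
Then Pb = 202 − 0.5·252 = 76 and Ps = 20.2 + 0.4·252 = 121.
Buyers' price falls by P* − Pb = 101 − 76 = 25; sellers' price rises by Ps − P* = 121 − 101 = 20.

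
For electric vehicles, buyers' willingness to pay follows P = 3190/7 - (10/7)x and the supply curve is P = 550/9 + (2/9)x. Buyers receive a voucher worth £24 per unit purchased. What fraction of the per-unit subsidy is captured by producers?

Pre-subsidy: 3190/7 - (10/7)x = 550/9 + (2/9)x gives x* = 6215/26 and P* = 1485/13.
With the rebate, buyers effectively pay Pb = Ps − 24, where Ps is the price sellers receive.
On the curves, Pb = 3190/7 - (10/7)x and Ps = 550/9 + (2/9)x; the wedge Ps − Pb = 24 gives 550/9 + (2/9)x − (3190/7 - (10/7)x) = 24, so x' = 6593/26.
Then Pb = 3190/7 − (10/7)·(6593/26) = 1215/13 and Ps = 550/9 + (2/9)·(6593/26) = 1527/13.
Buyers' price falls by P* − Pb = 1485/13 − 1215/13 = 270/13; sellers' price rises by Ps − P* = 1527/13 − 1485/13 = 42/13.
So producers capture (42/13)/24 = 7/52 of each unit of subsidy.

Producer share = 7/52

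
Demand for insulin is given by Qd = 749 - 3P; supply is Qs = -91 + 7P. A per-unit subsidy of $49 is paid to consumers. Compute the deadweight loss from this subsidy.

Deadweight loss = $2521.05

Pre-subsidy: 749 - 3P = -91 + 7P gives P* = 84, Q* = 497.
With the rebate, buyers effectively pay Pb = Ps − 49, where Ps is the price sellers receive.
Demand in terms of Ps becomes Qd = 749 − 3(Ps − 49) = 896 - 3Ps. Setting this equal to supply: 896 - 3Ps = -91 + 7Ps, so Ps = 98.7.
Buyers pay Pb = 98.7 − 49 = 49.7; Q' = -91 + 7·98.7 = 599.9.
The subsidy expands output by 599.9 − 497 = 102.9 past the efficient level; on those units the gap between marginal cost and willingness to pay runs from 0 up to 49.
DWL = ½ × 49 × 102.9 = 2521.05.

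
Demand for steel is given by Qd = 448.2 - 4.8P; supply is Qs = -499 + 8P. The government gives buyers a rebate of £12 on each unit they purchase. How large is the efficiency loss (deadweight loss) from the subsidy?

Pre-subsidy: 448.2 - 4.8P = -499 + 8P gives P* = 74, Q* = 93.
With the rebate, buyers effectively pay Pb = Ps − 12, where Ps is the price sellers receive.
Demand in terms of Ps becomes Qd = 448.2 − 4.8(Ps − 12) = 505.8 - 4.8Ps. Setting this equal to supply: 505.8 - 4.8Ps = -499 + 8Ps, so Ps = 78.5.
Buyers pay Pb = 78.5 − 12 = 66.5; Q' = -499 + 8·78.5 = 129.
The subsidy expands output by 129 − 93 = 36 past the efficient level; on those units the gap between marginal cost and willingness to pay runs from 0 up to 12.
DWL = ½ × 12 × 36 = 216.

Deadweight loss = £216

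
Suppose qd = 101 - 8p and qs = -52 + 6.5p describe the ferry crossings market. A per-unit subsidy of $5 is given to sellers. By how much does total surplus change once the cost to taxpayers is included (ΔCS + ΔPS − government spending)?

Pre-subsidy: 101 - 8p = -52 + 6.5p gives p* = 306/29, q* = 481/29.
With the subsidy, sellers receive ps = pb + 5 for each unit, where pb is the price buyers pay.
Supply in terms of pb becomes qs = -52 + 6.5(pb + 5) = -19.5 + 6.5pb. Setting this equal to demand: 101 - 8pb = -19.5 + 6.5pb, so pb = 241/29.
Sellers receive ps = 241/29 + 5 = 386/29; q' = 101 − 8·(241/29) = 1001/29.
ΔCS = ½(481/29 + 1001/29)(306/29 − 241/29) = 48165/841; ΔPS = ½(481/29 + 1001/29)(386/29 − 306/29) = 59280/841.
Government spending = 5 × 1001/29 = 5005/29.
Net change = 48165/841 + 59280/841 − 5005/29 = -1300/29. The loss equals the DWL triangle ½·5·520/29.

Net change in total surplus = -1300/29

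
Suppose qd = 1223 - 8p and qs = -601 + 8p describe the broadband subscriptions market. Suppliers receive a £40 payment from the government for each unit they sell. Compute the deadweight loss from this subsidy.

Deadweight loss = £3200

Pre-subsidy: 1223 - 8p = -601 + 8p gives p* = 114, q* = 311.
With the subsidy, sellers receive ps = pb + 40 for each unit, where pb is the price buyers pay.
Supply in terms of pb becomes qs = -601 + 8(pb + 40) = -281 + 8pb. Setting this equal to demand: 1223 - 8pb = -281 + 8pb, so pb = 94.
Sellers receive ps = 94 + 40 = 134; q' = 1223 − 8·94 = 471.
The subsidy expands output by 471 − 311 = 160 past the efficient level; on those units the gap between marginal cost and willingness to pay runs from 0 up to 40.
DWL = ½ × 40 × 160 = 3200.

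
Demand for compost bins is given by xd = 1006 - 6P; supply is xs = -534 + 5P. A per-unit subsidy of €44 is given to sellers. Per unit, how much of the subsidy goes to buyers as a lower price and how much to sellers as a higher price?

Buyers gain €20 per unit; sellers gain €24 per unit

Pre-subsidy: 1006 - 6P = -534 + 5P gives P* = 140, x* = 166.
With the subsidy, sellers receive Ps = Pb + 44 for each unit, where Pb is the price buyers pay.
Supply in terms of Pb becomes xs = -534 + 5(Pb + 44) = -314 + 5Pb. Setting this equal to demand: 1006 - 6Pb = -314 + 5Pb, so Pb = 120.
Sellers receive Ps = 120 + 44 = 164; x' = 1006 − 6·120 = 286.
Buyers' price falls by P* − Pb = 140 − 120 = 20; sellers' price rises by Ps − P* = 164 − 140 = 24.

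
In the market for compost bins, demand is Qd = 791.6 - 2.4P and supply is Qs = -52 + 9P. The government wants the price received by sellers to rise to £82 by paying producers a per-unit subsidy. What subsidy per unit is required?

At a seller price of 82, quantity supplied is -52 + 9·82 = 686.
Buyers absorb 686 only when they pay Pb with 791.6 − 2.4·Pb = 686, i.e. Pb = 44.
s = Ps − Pb = 82 − 44 = 38.

Required subsidy s = £38 per unit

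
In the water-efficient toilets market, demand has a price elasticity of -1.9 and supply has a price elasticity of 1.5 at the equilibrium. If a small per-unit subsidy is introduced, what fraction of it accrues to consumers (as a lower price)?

For a small subsidy around the equilibrium, the benefit split depends on the relative slopes, which at a point are proportional to the elasticities.
Buyer share = εs/(εs + |εd|) = 1.5/(1.5 + 1.9) = 15/34; seller share = |εd|/(εs + |εd|) = 19/34.

Consumer share = 15/34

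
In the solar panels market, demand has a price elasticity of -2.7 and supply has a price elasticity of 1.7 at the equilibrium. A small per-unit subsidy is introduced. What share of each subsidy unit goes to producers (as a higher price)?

Producer share = 27/44

For a small subsidy around the equilibrium, the benefit split depends on the relative slopes, which at a point are proportional to the elasticities.
Buyer share = εs/(εs + |εd|) = 1.7/(1.7 + 2.7) = 17/44; seller share = |εd|/(εs + |εd|) = 27/44.
So producers capture 27/44 of the subsidy.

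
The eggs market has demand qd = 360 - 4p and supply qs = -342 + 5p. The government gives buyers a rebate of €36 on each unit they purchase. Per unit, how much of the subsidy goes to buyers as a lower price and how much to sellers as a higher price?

Buyers gain €20 per unit; sellers gain €16 per unit

Pre-subsidy: 360 - 4p = -342 + 5p gives p* = 78, q* = 48.
With the rebate, buyers effectively pay pb = ps − 36, where ps is the price sellers receive.
Demand in terms of ps becomes qd = 360 − 4(ps − 36) = 504 - 4ps. Setting this equal to supply: 504 - 4ps = -342 + 5ps, so ps = 94.
Buyers pay pb = 94 − 36 = 58; q' = -342 + 5·94 = 128.
Buyers' price falls by p* − pb = 78 − 58 = 20; sellers' price rises by ps − p* = 94 − 78 = 16.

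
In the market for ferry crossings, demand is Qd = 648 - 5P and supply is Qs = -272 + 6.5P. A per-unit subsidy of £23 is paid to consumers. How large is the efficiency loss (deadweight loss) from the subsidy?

Pre-subsidy: 648 - 5P = -272 + 6.5P gives P* = 80, Q* = 248.
With the rebate, buyers effectively pay Pb = Ps − 23, where Ps is the price sellers receive.
Demand in terms of Ps becomes Qd = 648 − 5(Ps − 23) = 763 - 5Ps. Setting this equal to supply: 763 - 5Ps = -272 + 6.5Ps, so Ps = 90.
Buyers pay Pb = 90 − 23 = 67; Q' = -272 + 6.5·90 = 313.
The subsidy expands output by 313 − 248 = 65 past the efficient level; on those units the gap between marginal cost and willingness to pay runs from 0 up to 23.
DWL = ½ × 23 × 65 = 747.5.

Deadweight loss = £747.5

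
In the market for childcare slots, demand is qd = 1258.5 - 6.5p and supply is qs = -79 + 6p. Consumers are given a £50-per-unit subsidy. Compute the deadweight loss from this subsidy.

Pre-subsidy: 1258.5 - 6.5p = -79 + 6p gives p* = 107, q* = 563.
With the rebate, buyers effectively pay pb = ps − 50, where ps is the price sellers receive.
Demand in terms of ps becomes qd = 1258.5 − 6.5(ps − 50) = 1583.5 - 6.5ps. Setting this equal to supply: 1583.5 - 6.5ps = -79 + 6ps, so ps = 133.
Buyers pay pb = 133 − 50 = 83; q' = -79 + 6·133 = 719.
The subsidy expands output by 719 − 563 = 156 past the efficient level; on those units the gap between marginal cost and willingness to pay runs from 0 up to 50.
DWL = ½ × 50 × 156 = 3900.

Deadweight loss = £3900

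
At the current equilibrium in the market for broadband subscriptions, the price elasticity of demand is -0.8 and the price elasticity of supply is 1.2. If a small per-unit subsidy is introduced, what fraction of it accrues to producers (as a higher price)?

Producer share = 0.4

For a small subsidy around the equilibrium, the benefit split depends on the relative slopes, which at a point are proportional to the elasticities.
Buyer share = εs/(εs + |εd|) = 1.2/(1.2 + 0.8) = 0.6; seller share = |εd|/(εs + |εd|) = 0.4.
So producers capture 0.4 of the subsidy.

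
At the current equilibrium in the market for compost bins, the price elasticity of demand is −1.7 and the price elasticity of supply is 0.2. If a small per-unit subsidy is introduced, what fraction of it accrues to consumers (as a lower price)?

Consumer share = 2/19

For a small subsidy around the equilibrium, the benefit split depends on the relative slopes, which at a point are proportional to the elasticities.
Buyer share = εs/(εs + |εd|) = 0.2/(0.2 + 1.7) = 2/19; seller share = |εd|/(εs + |εd|) = 17/19.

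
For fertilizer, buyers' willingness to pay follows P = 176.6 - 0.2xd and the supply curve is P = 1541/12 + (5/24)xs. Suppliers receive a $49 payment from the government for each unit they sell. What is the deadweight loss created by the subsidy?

Deadweight loss = $2940

Pre-subsidy: 176.6 - 0.2x = 1541/12 + (5/24)x gives x* = 118 and P* = 153.
With the subsidy, sellers receive Ps = Pb + 49 for each unit, where Pb is the price buyers pay.
On the curves, Pb = 176.6 - 0.2x and Ps = 1541/12 + (5/24)x; the wedge Ps − Pb = 49 gives 1541/12 + (5/24)x − (176.6 - 0.2x) = 49, so x' = 238.
Then Pb = 176.6 − 0.2·238 = 129 and Ps = 1541/12 + (5/24)·238 = 178.
The subsidy expands output by 238 − 118 = 120 past the efficient level; on those units the gap between marginal cost and willingness to pay runs from 0 up to 49.
DWL = ½ × 49 × 120 = 2940.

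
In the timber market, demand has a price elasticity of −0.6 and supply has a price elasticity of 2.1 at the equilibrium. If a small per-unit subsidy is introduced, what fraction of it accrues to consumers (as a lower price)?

Consumer share = 7/9

For a small subsidy around the equilibrium, the benefit split depends on the relative slopes, which at a point are proportional to the elasticities.
Buyer share = εs/(εs + |εd|) = 2.1/(2.1 + 0.6) = 7/9; seller share = |εd|/(εs + |εd|) = 2/9.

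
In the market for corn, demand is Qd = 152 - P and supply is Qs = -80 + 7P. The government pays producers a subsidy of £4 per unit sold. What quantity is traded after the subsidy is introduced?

Q' = 126.5

Pre-subsidy: 152 - P = -80 + 7P gives P* = 29, Q* = 123.
With the subsidy, sellers receive Ps = Pb + 4 for each unit, where Pb is the price buyers pay.
Supply in terms of Pb becomes Qs = -80 + 7(Pb + 4) = -52 + 7Pb. Setting this equal to demand: 152 - Pb = -52 + 7Pb, so Pb = 25.5.
Sellers receive Ps = 25.5 + 4 = 29.5; Q' = 152 − 1·25.5 = 126.5.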